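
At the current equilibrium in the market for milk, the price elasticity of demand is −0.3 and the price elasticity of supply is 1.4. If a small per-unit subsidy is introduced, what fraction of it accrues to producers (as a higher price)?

Producer share = 3/17

For a small subsidy around the equilibrium, the benefit split depends on the relative slopes, which at a point are proportional to the elasticities.
Buyer share = εs/(εs + |εd|) = 1.4/(1.4 + 0.3) = 14/17; seller share = |εd|/(εs + |εd|) = 3/17.
So producers capture 3/17 of the subsidy.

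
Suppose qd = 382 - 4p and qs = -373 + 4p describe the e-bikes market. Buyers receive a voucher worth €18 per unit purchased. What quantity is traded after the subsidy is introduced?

Pre-subsidy: 382 - 4p = -373 + 4p gives p* = 94.375, q* = 4.5.
With the rebate, buyers effectively pay pb = ps − 18, where ps is the price sellers receive.
Demand in terms of ps becomes qd = 382 − 4(ps − 18) = 454 - 4ps. Setting this equal to supply: 454 - 4ps = -373 + 4ps, so ps = 103.375.
Buyers pay pb = 103.375 − 18 = 85.375; q' = -373 + 4·103.375 = 40.5.

q' = 40.5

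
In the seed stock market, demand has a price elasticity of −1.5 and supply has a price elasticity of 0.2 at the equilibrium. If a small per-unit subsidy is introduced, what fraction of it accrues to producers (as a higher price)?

For a small subsidy around the equilibrium, the benefit split depends on the relative slopes, which at a point are proportional to the elasticities.
Buyer share = εs/(εs + |εd|) = 0.2/(0.2 + 1.5) = 2/17; seller share = |εd|/(εs + |εd|) = 15/17.
So producers capture 15/17 of the subsidy.

Producer share = 15/17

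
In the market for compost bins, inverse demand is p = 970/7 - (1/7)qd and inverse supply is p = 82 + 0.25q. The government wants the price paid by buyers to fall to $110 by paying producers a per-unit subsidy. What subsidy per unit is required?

Required subsidy s = $22 per unit

At a buyer price of 110, quantity demanded is 970 − 7·110 = 200.
Sellers supply 200 only when they receive ps = 82 + 0.25·200 = 132.
s = ps − pb = 132 − 110 = 22.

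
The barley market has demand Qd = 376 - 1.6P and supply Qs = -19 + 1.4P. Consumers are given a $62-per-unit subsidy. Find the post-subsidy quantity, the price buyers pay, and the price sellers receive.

Pre-subsidy: 376 - 1.6P = -19 + 1.4P gives P* = 395/3, Q* = 496/3.
With the rebate, buyers effectively pay Pb = Ps − 62, where Ps is the price sellers receive.
Demand in terms of Ps becomes Qd = 376 − 1.6(Ps − 62) = 475.2 - 1.6Ps. Setting this equal to supply: 475.2 - 1.6Ps = -19 + 1.4Ps, so Ps = 2471/15.
Buyers pay Pb = 2471/15 − 62 = 1541/15; Q' = -19 + 1.4·(2471/15) = 15872/75.

Q' = 15872/75; buyers pay 1541/15; sellers receive 2471/15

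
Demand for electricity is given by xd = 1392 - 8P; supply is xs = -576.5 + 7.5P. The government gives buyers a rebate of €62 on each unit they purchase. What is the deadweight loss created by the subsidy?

Pre-subsidy: 1392 - 8P = -576.5 + 7.5P gives P* = 127, x* = 376.
With the rebate, buyers effectively pay Pb = Ps − 62, where Ps is the price sellers receive.
Demand in terms of Ps becomes xd = 1392 − 8(Ps − 62) = 1888 - 8Ps. Setting this equal to supply: 1888 - 8Ps = -576.5 + 7.5Ps, so Ps = 159.
Buyers pay Pb = 159 − 62 = 97; x' = -576.5 + 7.5·159 = 616.
The subsidy expands output by 616 − 376 = 240 past the efficient level; on those units the gap between marginal cost and willingness to pay runs from 0 up to 62.
DWL = ½ × 62 × 240 = 7440.

Deadweight loss = €7440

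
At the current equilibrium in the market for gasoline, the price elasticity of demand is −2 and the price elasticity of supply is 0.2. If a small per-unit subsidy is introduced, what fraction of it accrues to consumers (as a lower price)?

For a small subsidy around the equilibrium, the benefit split depends on the relative slopes, which at a point are proportional to the elasticities.
Buyer share = εs/(εs + |εd|) = 0.2/(0.2 + 2) = 1/11; seller share = |εd|/(εs + |εd|) = 10/11.

Consumer share = 1/11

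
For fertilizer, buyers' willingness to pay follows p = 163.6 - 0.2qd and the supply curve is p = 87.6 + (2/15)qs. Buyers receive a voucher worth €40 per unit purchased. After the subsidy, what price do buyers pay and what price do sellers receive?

Pre-subsidy: 163.6 - 0.2q = 87.6 + (2/15)q gives q* = 228 and p* = 118.
With the rebate, buyers effectively pay pb = ps − 40, where ps is the price sellers receive.
On the curves, pb = 163.6 - 0.2q and ps = 87.6 + (2/15)q; the wedge ps − pb = 40 gives 87.6 + (2/15)q − (163.6 - 0.2q) = 40, so q' = 348.
Then pb = 163.6 − 0.2·348 = 94 and ps = 87.6 + (2/15)·348 = 134.

Buyers pay €94; sellers receive €134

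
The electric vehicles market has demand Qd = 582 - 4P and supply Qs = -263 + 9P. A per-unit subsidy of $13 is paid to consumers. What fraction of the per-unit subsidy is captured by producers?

Producer share = 4/13

Pre-subsidy: 582 - 4P = -263 + 9P gives P* = 65, Q* = 322.
With the rebate, buyers effectively pay Pb = Ps − 13, where Ps is the price sellers receive.
Demand in terms of Ps becomes Qd = 582 − 4(Ps − 13) = 634 - 4Ps. Setting this equal to supply: 634 - 4Ps = -263 + 9Ps, so Ps = 69.
Buyers pay Pb = 69 − 13 = 56; Q' = -263 + 9·69 = 358.
Buyers' price falls by P* − Pb = 65 − 56 = 9; sellers' price rises by Ps − P* = 69 − 65 = 4.
So producers capture 4/13 = 4/13 of each unit of subsidy.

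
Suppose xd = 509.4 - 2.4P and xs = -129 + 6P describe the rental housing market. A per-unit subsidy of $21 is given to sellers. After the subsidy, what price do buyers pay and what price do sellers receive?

Buyers pay $61; sellers receive $82

Pre-subsidy: 509.4 - 2.4P = -129 + 6P gives P* = 76, x* = 327.
With the subsidy, sellers receive Ps = Pb + 21 for each unit, where Pb is the price buyers pay.
Supply in terms of Pb becomes xs = -129 + 6(Pb + 21) = -3 + 6Pb. Setting this equal to demand: 509.4 - 2.4Pb = -3 + 6Pb, so Pb = 61.
Sellers receive Ps = 61 + 21 = 82; x' = 509.4 − 2.4·61 = 363.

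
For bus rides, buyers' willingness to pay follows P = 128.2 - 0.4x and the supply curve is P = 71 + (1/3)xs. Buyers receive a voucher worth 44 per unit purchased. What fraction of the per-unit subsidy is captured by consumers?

Consumer share = 6/11

Pre-subsidy: 128.2 - 0.4x = 71 + (1/3)x gives x* = 78 and P* = 97.
With the rebate, buyers effectively pay Pb = Ps − 44, where Ps is the price sellers receive.
On the curves, Pb = 128.2 - 0.4x and Ps = 71 + (1/3)x; the wedge Ps − Pb = 44 gives 71 + (1/3)x − (128.2 - 0.4x) = 44, so x' = 138.
Then Pb = 128.2 − 0.4·138 = 73 and Ps = 71 + (1/3)·138 = 117.
Buyers' price falls by P* − Pb = 97 − 73 = 24; sellers' price rises by Ps − P* = 117 − 97 = 20.
So consumers capture 24/44 = 6/11 of each unit of subsidy.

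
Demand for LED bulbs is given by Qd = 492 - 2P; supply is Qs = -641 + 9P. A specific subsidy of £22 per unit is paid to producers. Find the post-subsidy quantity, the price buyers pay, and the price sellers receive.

Pre-subsidy: 492 - 2P = -641 + 9P gives P* = 103, Q* = 286.
With the subsidy, sellers receive Ps = Pb + 22 for each unit, where Pb is the price buyers pay.
Supply in terms of Pb becomes Qs = -641 + 9(Pb + 22) = -443 + 9Pb. Setting this equal to demand: 492 - 2Pb = -443 + 9Pb, so Pb = 85.
Sellers receive Ps = 85 + 22 = 107; Q' = 492 − 2·85 = 322.

Q' = 322; buyers pay £85; sellers receive £107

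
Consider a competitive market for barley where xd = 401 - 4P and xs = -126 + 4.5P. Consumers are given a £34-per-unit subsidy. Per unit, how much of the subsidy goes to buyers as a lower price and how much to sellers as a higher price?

Buyers gain £18 per unit; sellers gain £16 per unit

Pre-subsidy: 401 - 4P = -126 + 4.5P gives P* = 62, x* = 153.
With the rebate, buyers effectively pay Pb = Ps − 34, where Ps is the price sellers receive.
Demand in terms of Ps becomes xd = 401 − 4(Ps − 34) = 537 - 4Ps. Setting this equal to supply: 537 - 4Ps = -126 + 4.5Ps, so Ps = 78.
Buyers pay Pb = 78 − 34 = 44; x' = -126 + 4.5·78 = 225.
Buyers' price falls by P* − Pb = 62 − 44 = 18; sellers' price rises by Ps − P* = 78 − 62 = 16.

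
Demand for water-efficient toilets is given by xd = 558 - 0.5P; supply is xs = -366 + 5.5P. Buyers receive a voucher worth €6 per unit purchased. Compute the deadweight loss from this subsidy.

Deadweight loss = €8.25

Pre-subsidy: 558 - 0.5P = -366 + 5.5P gives P* = 154, x* = 481.
With the rebate, buyers effectively pay Pb = Ps − 6, where Ps is the price sellers receive.
Demand in terms of Ps becomes xd = 558 − 0.5(Ps − 6) = 561 - 0.5Ps. Setting this equal to supply: 561 - 0.5Ps = -366 + 5.5Ps, so Ps = 154.5.
Buyers pay Pb = 154.5 − 6 = 148.5; x' = -366 + 5.5·154.5 = 483.75.
The subsidy expands output by 483.75 − 481 = 2.75 past the efficient level; on those units the gap between marginal cost and willingness to pay runs from 0 up to 6.
DWL = ½ × 6 × 2.75 = 8.25.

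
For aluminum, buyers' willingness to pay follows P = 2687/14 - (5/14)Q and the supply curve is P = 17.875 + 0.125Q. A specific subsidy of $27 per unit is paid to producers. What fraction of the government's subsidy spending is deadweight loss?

DWL / government spending = 28/417

Pre-subsidy: 2687/14 - (5/14)Q = 17.875 + 0.125Q gives Q* = 361 and P* = 63.
With the subsidy, sellers receive Ps = Pb + 27 for each unit, where Pb is the price buyers pay.
On the curves, Pb = 2687/14 - (5/14)Q and Ps = 17.875 + 0.125Q; the wedge Ps − Pb = 27 gives 17.875 + 0.125Q − (2687/14 - (5/14)Q) = 27, so Q' = 417.
Then Pb = 2687/14 − (5/14)·417 = 43 and Ps = 17.875 + 0.125·417 = 70.
ΔCS = ½(361 + 417)(63 − 43) = 7780; ΔPS = ½(361 + 417)(70 − 63) = 2723.
Government spending = 27 × 417 = 11259.
DWL = ½ × 27 × (417 − 361) = 756; fraction = 756 / 11259 = 28/417.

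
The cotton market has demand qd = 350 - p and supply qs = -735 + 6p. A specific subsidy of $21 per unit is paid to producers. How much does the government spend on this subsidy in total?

Pre-subsidy: 350 - p = -735 + 6p gives p* = 155, q* = 195.
With the subsidy, sellers receive ps = pb + 21 for each unit, where pb is the price buyers pay.
Supply in terms of pb becomes qs = -735 + 6(pb + 21) = -609 + 6pb. Setting this equal to demand: 350 - pb = -609 + 6pb, so pb = 137.
Sellers receive ps = 137 + 21 = 158; q' = 350 − 1·137 = 213.
Government outlay = subsidy × quantity = 21 × 213 = 4473.

Government cost = $4473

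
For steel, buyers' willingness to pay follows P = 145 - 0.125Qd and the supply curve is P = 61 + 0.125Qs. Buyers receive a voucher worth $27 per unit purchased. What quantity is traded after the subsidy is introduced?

Pre-subsidy: 145 - 0.125Q = 61 + 0.125Q gives Q* = 336 and P* = 103.
With the rebate, buyers effectively pay Pb = Ps − 27, where Ps is the price sellers receive.
On the curves, Pb = 145 - 0.125Q and Ps = 61 + 0.125Q; the wedge Ps − Pb = 27 gives 61 + 0.125Q − (145 - 0.125Q) = 27, so Q' = 444.
Then Pb = 145 − 0.125·444 = 89.5 and Ps = 61 + 0.125·444 = 116.5.

Q' = 444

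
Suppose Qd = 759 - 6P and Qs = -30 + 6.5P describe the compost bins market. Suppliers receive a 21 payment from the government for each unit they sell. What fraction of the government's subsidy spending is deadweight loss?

Pre-subsidy: 759 - 6P = -30 + 6.5P gives P* = 63.12, Q* = 380.28.
With the subsidy, sellers receive Ps = Pb + 21 for each unit, where Pb is the price buyers pay.
Supply in terms of Pb becomes Qs = -30 + 6.5(Pb + 21) = 106.5 + 6.5Pb. Setting this equal to demand: 759 - 6Pb = 106.5 + 6.5Pb, so Pb = 52.2.
Sellers receive Ps = 52.2 + 21 = 73.2; Q' = 759 − 6·52.2 = 445.8.
ΔCS = ½(380.28 + 445.8)(63.12 − 52.2) = 4510.3968; ΔPS = ½(380.28 + 445.8)(73.2 − 63.12) = 4163.4432.
Government spending = 21 × 445.8 = 9361.8.
DWL = ½ × 21 × (445.8 − 380.28) = 687.96; fraction = 687.96 / 9361.8 = 273/3715.

DWL / government spending = 273/3715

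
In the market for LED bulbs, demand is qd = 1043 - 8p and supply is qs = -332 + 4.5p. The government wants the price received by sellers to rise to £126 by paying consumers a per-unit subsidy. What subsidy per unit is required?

At a seller price of 126, quantity supplied is -332 + 4.5·126 = 235.
Buyers absorb 235 only when they pay pb with 1043 − 8·pb = 235, i.e. pb = 101.
s = ps − pb = 126 − 101 = 25.

Required subsidy s = £25 per unit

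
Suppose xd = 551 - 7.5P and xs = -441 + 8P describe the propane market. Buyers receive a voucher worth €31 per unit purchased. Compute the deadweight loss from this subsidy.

Pre-subsidy: 551 - 7.5P = -441 + 8P gives P* = 64, x* = 71.
With the rebate, buyers effectively pay Pb = Ps − 31, where Ps is the price sellers receive.
Demand in terms of Ps becomes xd = 551 − 7.5(Ps − 31) = 783.5 - 7.5Ps. Setting this equal to supply: 783.5 - 7.5Ps = -441 + 8Ps, so Ps = 79.
Buyers pay Pb = 79 − 31 = 48; x' = -441 + 8·79 = 191.
The subsidy expands output by 191 − 71 = 120 past the efficient level; on those units the gap between marginal cost and willingness to pay runs from 0 up to 31.
DWL = ½ × 31 × 120 = 1860.

Deadweight loss = €1860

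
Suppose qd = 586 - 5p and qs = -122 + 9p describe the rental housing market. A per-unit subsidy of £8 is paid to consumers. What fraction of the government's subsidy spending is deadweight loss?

Pre-subsidy: 586 - 5p = -122 + 9p gives p* = 354/7, q* = 2332/7.
With the rebate, buyers effectively pay pb = ps − 8, where ps is the price sellers receive.
Demand in terms of ps becomes qd = 586 − 5(ps − 8) = 626 - 5ps. Setting this equal to supply: 626 - 5ps = -122 + 9ps, so ps = 374/7.
Buyers pay pb = 374/7 − 8 = 318/7; q' = -122 + 9·(374/7) = 2512/7.
ΔCS = ½(2332/7 + 2512/7)(354/7 − 318/7) = 12456/7; ΔPS = ½(2332/7 + 2512/7)(374/7 − 354/7) = 6920/7.
Government spending = 8 × 2512/7 = 20096/7.
DWL = ½ × 8 × (2512/7 − 2332/7) = 720/7; fraction = (720/7) / (20096/7) = 45/1256.

DWL / government spending = 45/1256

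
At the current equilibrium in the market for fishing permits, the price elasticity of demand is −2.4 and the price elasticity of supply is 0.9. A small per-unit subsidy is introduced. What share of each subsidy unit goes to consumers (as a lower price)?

Consumer share = 3/11

For a small subsidy around the equilibrium, the benefit split depends on the relative slopes, which at a point are proportional to the elasticities.
Buyer share = εs/(εs + |εd|) = 0.9/(0.9 + 2.4) = 3/11; seller share = |εd|/(εs + |εd|) = 8/11.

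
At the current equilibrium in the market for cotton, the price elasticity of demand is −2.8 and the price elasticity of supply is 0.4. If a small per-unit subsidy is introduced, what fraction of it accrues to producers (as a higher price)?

For a small subsidy around the equilibrium, the benefit split depends on the relative slopes, which at a point are proportional to the elasticities.
Buyer share = εs/(εs + |εd|) = 0.4/(0.4 + 2.8) = 0.125; seller share = |εd|/(εs + |εd|) = 0.875.
So producers capture 0.875 of the subsidy.

Producer share = 0.875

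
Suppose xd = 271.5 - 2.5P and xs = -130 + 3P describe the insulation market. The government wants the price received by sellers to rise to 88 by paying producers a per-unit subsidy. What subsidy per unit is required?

At a seller price of 88, quantity supplied is -130 + 3·88 = 134.
Buyers absorb 134 only when they pay Pb with 271.5 − 2.5·Pb = 134, i.e. Pb = 55.
s = Ps − Pb = 88 − 55 = 33.

Required subsidy s = 33 per unit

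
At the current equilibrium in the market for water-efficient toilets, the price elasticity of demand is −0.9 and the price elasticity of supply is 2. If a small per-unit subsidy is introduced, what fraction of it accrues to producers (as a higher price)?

For a small subsidy around the equilibrium, the benefit split depends on the relative slopes, which at a point are proportional to the elasticities.
Buyer share = εs/(εs + |εd|) = 2/(2 + 0.9) = 20/29; seller share = |εd|/(εs + |εd|) = 9/29.
So producers capture 9/29 of the subsidy.

Producer share = 9/29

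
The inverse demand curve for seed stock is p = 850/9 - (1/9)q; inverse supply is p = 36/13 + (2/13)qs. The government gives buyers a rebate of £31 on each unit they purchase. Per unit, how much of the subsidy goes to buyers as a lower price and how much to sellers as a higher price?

Buyers gain £13 per unit; sellers gain £18 per unit

Pre-subsidy: 850/9 - (1/9)q = 36/13 + (2/13)q gives q* = 346 and p* = 56.
With the rebate, buyers effectively pay pb = ps − 31, where ps is the price sellers receive.
On the curves, pb = 850/9 - (1/9)q and ps = 36/13 + (2/13)q; the wedge ps − pb = 31 gives 36/13 + (2/13)q − (850/9 - (1/9)q) = 31, so q' = 463.
Then pb = 850/9 − (1/9)·463 = 43 and ps = 36/13 + (2/13)·463 = 74.
Buyers' price falls by p* − pb = 56 − 43 = 13; sellers' price rises by ps − p* = 74 − 56 = 18.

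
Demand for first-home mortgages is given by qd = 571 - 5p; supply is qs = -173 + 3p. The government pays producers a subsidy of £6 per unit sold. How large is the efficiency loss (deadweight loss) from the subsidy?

Deadweight loss = £33.75

Pre-subsidy: 571 - 5p = -173 + 3p gives p* = 93, q* = 106.
With the subsidy, sellers receive ps = pb + 6 for each unit, where pb is the price buyers pay.
Supply in terms of pb becomes qs = -173 + 3(pb + 6) = -155 + 3pb. Setting this equal to demand: 571 - 5pb = -155 + 3pb, so pb = 90.75.
Sellers receive ps = 90.75 + 6 = 96.75; q' = 571 − 5·90.75 = 117.25.
The subsidy expands output by 117.25 − 106 = 11.25 past the efficient level; on those units the gap between marginal cost and willingness to pay runs from 0 up to 6.
DWL = ½ × 6 × 11.25 = 33.75.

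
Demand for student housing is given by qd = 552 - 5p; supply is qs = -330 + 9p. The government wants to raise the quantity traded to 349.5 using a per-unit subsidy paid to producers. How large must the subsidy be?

At q = 349.5, invert demand for the buyer price: pb = (552 − 349.5)/5 = 40.5; invert supply for the seller price: ps = (349.5 − (-330))/9 = 75.5.
The subsidy must fill the gap: s = ps − pb = 75.5 − 40.5 = 35.

Required subsidy s = 35 per unit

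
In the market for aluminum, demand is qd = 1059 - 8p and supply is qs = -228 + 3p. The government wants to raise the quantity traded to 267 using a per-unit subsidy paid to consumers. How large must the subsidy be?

Required subsidy s = 66 per unit

At q = 267, invert demand for the buyer price: pb = (1059 − 267)/8 = 99; invert supply for the seller price: ps = (267 − (-228))/3 = 165.
The subsidy must fill the gap: s = ps − pb = 165 − 99 = 66.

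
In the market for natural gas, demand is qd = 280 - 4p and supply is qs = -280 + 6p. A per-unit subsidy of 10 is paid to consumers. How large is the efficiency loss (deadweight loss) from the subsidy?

Pre-subsidy: 280 - 4p = -280 + 6p gives p* = 56, q* = 56.
With the rebate, buyers effectively pay pb = ps − 10, where ps is the price sellers receive.
Demand in terms of ps becomes qd = 280 − 4(ps − 10) = 320 - 4ps. Setting this equal to supply: 320 - 4ps = -280 + 6ps, so ps = 60.
Buyers pay pb = 60 − 10 = 50; q' = -280 + 6·60 = 80.
The subsidy expands output by 80 − 56 = 24 past the efficient level; on those units the gap between marginal cost and willingness to pay runs from 0 up to 10.
DWL = ½ × 10 × 24 = 120.

Deadweight loss = 120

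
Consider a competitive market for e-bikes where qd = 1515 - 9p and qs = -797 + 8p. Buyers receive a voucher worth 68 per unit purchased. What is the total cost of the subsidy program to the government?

Government cost = 39372

Pre-subsidy: 1515 - 9p = -797 + 8p gives p* = 136, q* = 291.
With the rebate, buyers effectively pay pb = ps − 68, where ps is the price sellers receive.
Demand in terms of ps becomes qd = 1515 − 9(ps − 68) = 2127 - 9ps. Setting this equal to supply: 2127 - 9ps = -797 + 8ps, so ps = 172.
Buyers pay pb = 172 − 68 = 104; q' = -797 + 8·172 = 579.
Government outlay = subsidy × quantity = 68 × 579 = 39372.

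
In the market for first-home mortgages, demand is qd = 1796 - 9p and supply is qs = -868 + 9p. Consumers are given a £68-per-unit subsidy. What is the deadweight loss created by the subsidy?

Pre-subsidy: 1796 - 9p = -868 + 9p gives p* = 148, q* = 464.
With the rebate, buyers effectively pay pb = ps − 68, where ps is the price sellers receive.
Demand in terms of ps becomes qd = 1796 − 9(ps − 68) = 2408 - 9ps. Setting this equal to supply: 2408 - 9ps = -868 + 9ps, so ps = 182.
Buyers pay pb = 182 − 68 = 114; q' = -868 + 9·182 = 770.
The subsidy expands output by 770 − 464 = 306 past the efficient level; on those units the gap between marginal cost and willingness to pay runs from 0 up to 68.
DWL = ½ × 68 × 306 = 10404.

Deadweight loss = £10404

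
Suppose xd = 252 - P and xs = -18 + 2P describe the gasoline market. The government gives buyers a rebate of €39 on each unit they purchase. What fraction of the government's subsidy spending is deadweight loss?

DWL / government spending = 13/188

Pre-subsidy: 252 - P = -18 + 2P gives P* = 90, x* = 162.
With the rebate, buyers effectively pay Pb = Ps − 39, where Ps is the price sellers receive.
Demand in terms of Ps becomes xd = 252 − 1(Ps − 39) = 291 - Ps. Setting this equal to supply: 291 - Ps = -18 + 2Ps, so Ps = 103.
Buyers pay Pb = 103 − 39 = 64; x' = -18 + 2·103 = 188.
ΔCS = ½(162 + 188)(90 − 64) = 4550; ΔPS = ½(162 + 188)(103 − 90) = 2275.
Government spending = 39 × 188 = 7332.
DWL = ½ × 39 × (188 − 162) = 507; fraction = 507 / 7332 = 13/188.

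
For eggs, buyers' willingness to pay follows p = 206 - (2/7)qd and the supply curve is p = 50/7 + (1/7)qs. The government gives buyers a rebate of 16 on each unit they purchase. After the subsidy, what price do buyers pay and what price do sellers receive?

Pre-subsidy: 206 - (2/7)q = 50/7 + (1/7)q gives q* = 464 and p* = 514/7.
With the rebate, buyers effectively pay pb = ps − 16, where ps is the price sellers receive.
On the curves, pb = 206 - (2/7)q and ps = 50/7 + (1/7)q; the wedge ps − pb = 16 gives 50/7 + (1/7)q − (206 - (2/7)q) = 16, so q' = 1504/3.
Then pb = 206 − (2/7)·(1504/3) = 1318/21 and ps = 50/7 + (1/7)·(1504/3) = 1654/21.

Buyers pay 1318/21; sellers receive 1654/21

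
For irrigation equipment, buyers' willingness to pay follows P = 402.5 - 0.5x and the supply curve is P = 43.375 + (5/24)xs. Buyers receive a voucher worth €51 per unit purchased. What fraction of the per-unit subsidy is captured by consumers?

Consumer share = 12/17

Pre-subsidy: 402.5 - 0.5x = 43.375 + (5/24)x gives x* = 507 and P* = 149.
With the rebate, buyers effectively pay Pb = Ps − 51, where Ps is the price sellers receive.
On the curves, Pb = 402.5 - 0.5x and Ps = 43.375 + (5/24)x; the wedge Ps − Pb = 51 gives 43.375 + (5/24)x − (402.5 - 0.5x) = 51, so x' = 579.
Then Pb = 402.5 − 0.5·579 = 113 and Ps = 43.375 + (5/24)·579 = 164.
Buyers' price falls by P* − Pb = 149 − 113 = 36; sellers' price rises by Ps − P* = 164 − 149 = 15.
So consumers capture 36/51 = 12/17 of each unit of subsidy.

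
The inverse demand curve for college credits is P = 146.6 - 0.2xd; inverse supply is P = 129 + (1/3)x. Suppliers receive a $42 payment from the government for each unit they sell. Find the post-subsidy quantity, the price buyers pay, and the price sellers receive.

Pre-subsidy: 146.6 - 0.2x = 129 + (1/3)x gives x* = 33 and P* = 140.
With the subsidy, sellers receive Ps = Pb + 42 for each unit, where Pb is the price buyers pay.
On the curves, Pb = 146.6 - 0.2x and Ps = 129 + (1/3)x; the wedge Ps − Pb = 42 gives 129 + (1/3)x − (146.6 - 0.2x) = 42, so x' = 111.75.
Then Pb = 146.6 − 0.2·111.75 = 124.25 and Ps = 129 + (1/3)·111.75 = 166.25.

x' = 111.75; buyers pay $124.25; sellers receive $166.25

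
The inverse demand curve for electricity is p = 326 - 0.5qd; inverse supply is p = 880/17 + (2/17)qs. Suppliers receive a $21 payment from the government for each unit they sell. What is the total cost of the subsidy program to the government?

Pre-subsidy: 326 - 0.5q = 880/17 + (2/17)q gives q* = 444 and p* = 104.
With the subsidy, sellers receive ps = pb + 21 for each unit, where pb is the price buyers pay.
On the curves, pb = 326 - 0.5q and ps = 880/17 + (2/17)q; the wedge ps − pb = 21 gives 880/17 + (2/17)q − (326 - 0.5q) = 21, so q' = 478.
Then pb = 326 − 0.5·478 = 87 and ps = 880/17 + (2/17)·478 = 108.
Government outlay = subsidy × quantity = 21 × 478 = 10038.

Government cost = $10038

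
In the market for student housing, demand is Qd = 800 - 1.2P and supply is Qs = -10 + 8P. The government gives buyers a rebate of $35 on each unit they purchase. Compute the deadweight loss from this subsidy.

Deadweight loss = 14700/23

Pre-subsidy: 800 - 1.2P = -10 + 8P gives P* = 2025/23, Q* = 15970/23.
With the rebate, buyers effectively pay Pb = Ps − 35, where Ps is the price sellers receive.
Demand in terms of Ps becomes Qd = 800 − 1.2(Ps − 35) = 842 - 1.2Ps. Setting this equal to supply: 842 - 1.2Ps = -10 + 8Ps, so Ps = 2130/23.
Buyers pay Pb = 2130/23 − 35 = 1325/23; Q' = -10 + 8·(2130/23) = 16810/23.
The subsidy expands output by 16810/23 − 15970/23 = 840/23 past the efficient level; on those units the gap between marginal cost and willingness to pay runs from 0 up to 35.
DWL = ½ × 35 × 840/23 = 14700/23.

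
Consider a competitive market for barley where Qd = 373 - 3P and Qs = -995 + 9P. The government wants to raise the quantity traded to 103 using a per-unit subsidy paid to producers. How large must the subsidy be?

At Q = 103, invert demand for the buyer price: Pb = (373 − 103)/3 = 90; invert supply for the seller price: Ps = (103 − (-995))/9 = 122.
The subsidy must fill the gap: s = Ps − Pb = 122 − 90 = 32.

Required subsidy s = 32 per unit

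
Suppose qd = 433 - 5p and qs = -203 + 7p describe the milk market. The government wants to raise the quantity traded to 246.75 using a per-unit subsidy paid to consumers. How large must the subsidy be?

At q = 246.75, invert demand for the buyer price: pb = (433 − 246.75)/5 = 37.25; invert supply for the seller price: ps = (246.75 − (-203))/7 = 64.25.
The subsidy must fill the gap: s = ps − pb = 64.25 − 37.25 = 27.

Required subsidy s = 27 per unit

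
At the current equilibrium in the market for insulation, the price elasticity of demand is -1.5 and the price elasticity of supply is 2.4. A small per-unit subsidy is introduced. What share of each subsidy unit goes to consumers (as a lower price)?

Consumer share = 8/13

For a small subsidy around the equilibrium, the benefit split depends on the relative slopes, which at a point are proportional to the elasticities.
Buyer share = εs/(εs + |εd|) = 2.4/(2.4 + 1.5) = 8/13; seller share = |εd|/(εs + |εd|) = 5/13.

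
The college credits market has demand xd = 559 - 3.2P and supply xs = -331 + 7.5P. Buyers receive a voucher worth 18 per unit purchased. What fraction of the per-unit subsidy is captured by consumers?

Pre-subsidy: 559 - 3.2P = -331 + 7.5P gives P* = 8900/107, x* = 31333/107.
With the rebate, buyers effectively pay Pb = Ps − 18, where Ps is the price sellers receive.
Demand in terms of Ps becomes xd = 559 − 3.2(Ps − 18) = 616.6 - 3.2Ps. Setting this equal to supply: 616.6 - 3.2Ps = -331 + 7.5Ps, so Ps = 9476/107.
Buyers pay Pb = 9476/107 − 18 = 7550/107; x' = -331 + 7.5·(9476/107) = 35653/107.
Buyers' price falls by P* − Pb = 8900/107 − 7550/107 = 1350/107; sellers' price rises by Ps − P* = 9476/107 − 8900/107 = 576/107.
So consumers capture (1350/107)/18 = 75/107 of each unit of subsidy.

Consumer share = 75/107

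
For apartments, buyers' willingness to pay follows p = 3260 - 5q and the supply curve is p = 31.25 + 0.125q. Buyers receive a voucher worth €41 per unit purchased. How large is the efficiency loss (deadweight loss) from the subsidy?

Pre-subsidy: 3260 - 5q = 31.25 + 0.125q gives q* = 630 and p* = 110.
With the rebate, buyers effectively pay pb = ps − 41, where ps is the price sellers receive.
On the curves, pb = 3260 - 5q and ps = 31.25 + 0.125q; the wedge ps − pb = 41 gives 31.25 + 0.125q − (3260 - 5q) = 41, so q' = 638.
Then pb = 3260 − 5·638 = 70 and ps = 31.25 + 0.125·638 = 111.
The subsidy expands output by 638 − 630 = 8 past the efficient level; on those units the gap between marginal cost and willingness to pay runs from 0 up to 41.
DWL = ½ × 41 × 8 = 164.

Deadweight loss = €164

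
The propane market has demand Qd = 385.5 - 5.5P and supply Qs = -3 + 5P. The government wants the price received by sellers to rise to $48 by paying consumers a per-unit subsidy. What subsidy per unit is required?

Required subsidy s = $21 per unit

At a seller price of 48, quantity supplied is -3 + 5·48 = 237.
Buyers absorb 237 only when they pay Pb with 385.5 − 5.5·Pb = 237, i.e. Pb = 27.
s = Ps − Pb = 48 − 27 = 21.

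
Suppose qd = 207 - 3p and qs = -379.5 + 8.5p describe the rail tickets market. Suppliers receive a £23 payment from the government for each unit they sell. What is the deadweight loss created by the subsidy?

Deadweight loss = £586.5

Pre-subsidy: 207 - 3p = -379.5 + 8.5p gives p* = 51, q* = 54.
With the subsidy, sellers receive ps = pb + 23 for each unit, where pb is the price buyers pay.
Supply in terms of pb becomes qs = -379.5 + 8.5(pb + 23) = -184 + 8.5pb. Setting this equal to demand: 207 - 3pb = -184 + 8.5pb, so pb = 34.
Sellers receive ps = 34 + 23 = 57; q' = 207 − 3·34 = 105.
The subsidy expands output by 105 − 54 = 51 past the efficient level; on those units the gap between marginal cost and willingness to pay runs from 0 up to 23.
DWL = ½ × 23 × 51 = 586.5.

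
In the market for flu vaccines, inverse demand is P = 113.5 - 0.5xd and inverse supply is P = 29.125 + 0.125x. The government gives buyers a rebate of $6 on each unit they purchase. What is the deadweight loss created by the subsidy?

Deadweight loss = $28.8

Pre-subsidy: 113.5 - 0.5x = 29.125 + 0.125x gives x* = 135 and P* = 46.
With the rebate, buyers effectively pay Pb = Ps − 6, where Ps is the price sellers receive.
On the curves, Pb = 113.5 - 0.5x and Ps = 29.125 + 0.125x; the wedge Ps − Pb = 6 gives 29.125 + 0.125x − (113.5 - 0.5x) = 6, so x' = 144.6.
Then Pb = 113.5 − 0.5·144.6 = 41.2 and Ps = 29.125 + 0.125·144.6 = 47.2.
The subsidy expands output by 144.6 − 135 = 9.6 past the efficient level; on those units the gap between marginal cost and willingness to pay runs from 0 up to 6.
DWL = ½ × 6 × 9.6 = 28.8.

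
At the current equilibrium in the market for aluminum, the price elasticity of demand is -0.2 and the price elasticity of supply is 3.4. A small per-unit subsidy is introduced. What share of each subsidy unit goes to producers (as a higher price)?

For a small subsidy around the equilibrium, the benefit split depends on the relative slopes, which at a point are proportional to the elasticities.
Buyer share = εs/(εs + |εd|) = 3.4/(3.4 + 0.2) = 17/18; seller share = |εd|/(εs + |εd|) = 1/18.
So producers capture 1/18 of the subsidy.

Producer share = 1/18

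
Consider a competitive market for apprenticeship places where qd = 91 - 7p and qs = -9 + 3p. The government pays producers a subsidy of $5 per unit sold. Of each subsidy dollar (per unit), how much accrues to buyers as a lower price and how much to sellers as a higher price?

Pre-subsidy: 91 - 7p = -9 + 3p gives p* = 10, q* = 21.
With the subsidy, sellers receive ps = pb + 5 for each unit, where pb is the price buyers pay.
Supply in terms of pb becomes qs = -9 + 3(pb + 5) = 6 + 3pb. Setting this equal to demand: 91 - 7pb = 6 + 3pb, so pb = 8.5.
Sellers receive ps = 8.5 + 5 = 13.5; q' = 91 − 7·8.5 = 31.5.
Buyers' price falls by p* − pb = 10 − 8.5 = 1.5; sellers' price rises by ps − p* = 13.5 − 10 = 3.5.

Buyers gain $1.5 per unit; sellers gain $3.5 per unit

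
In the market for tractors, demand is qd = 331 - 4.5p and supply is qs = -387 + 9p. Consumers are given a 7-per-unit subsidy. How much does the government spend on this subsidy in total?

Government cost = 2366/3

Pre-subsidy: 331 - 4.5p = -387 + 9p gives p* = 1436/27, q* = 275/3.
With the rebate, buyers effectively pay pb = ps − 7, where ps is the price sellers receive.
Demand in terms of ps becomes qd = 331 − 4.5(ps − 7) = 362.5 - 4.5ps. Setting this equal to supply: 362.5 - 4.5ps = -387 + 9ps, so ps = 1499/27.
Buyers pay pb = 1499/27 − 7 = 1310/27; q' = -387 + 9·(1499/27) = 338/3.
Government outlay = subsidy × quantity = 7 × 338/3 = 2366/3.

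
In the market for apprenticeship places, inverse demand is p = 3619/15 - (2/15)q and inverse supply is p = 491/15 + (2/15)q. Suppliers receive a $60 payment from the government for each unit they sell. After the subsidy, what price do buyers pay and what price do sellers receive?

Buyers pay $107; sellers receive $167

Pre-subsidy: 3619/15 - (2/15)q = 491/15 + (2/15)q gives q* = 782 and p* = 137.
With the subsidy, sellers receive ps = pb + 60 for each unit, where pb is the price buyers pay.
On the curves, pb = 3619/15 - (2/15)q and ps = 491/15 + (2/15)q; the wedge ps − pb = 60 gives 491/15 + (2/15)q − (3619/15 - (2/15)q) = 60, so q' = 1007.
Then pb = 3619/15 − (2/15)·1007 = 107 and ps = 491/15 + (2/15)·1007 = 167.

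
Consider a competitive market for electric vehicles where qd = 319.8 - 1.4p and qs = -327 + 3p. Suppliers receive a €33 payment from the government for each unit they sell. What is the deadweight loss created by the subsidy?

Deadweight loss = €519.75

Pre-subsidy: 319.8 - 1.4p = -327 + 3p gives p* = 147, q* = 114.
With the subsidy, sellers receive ps = pb + 33 for each unit, where pb is the price buyers pay.
Supply in terms of pb becomes qs = -327 + 3(pb + 33) = -228 + 3pb. Setting this equal to demand: 319.8 - 1.4pb = -228 + 3pb, so pb = 124.5.
Sellers receive ps = 124.5 + 33 = 157.5; q' = 319.8 − 1.4·124.5 = 145.5.
The subsidy expands output by 145.5 − 114 = 31.5 past the efficient level; on those units the gap between marginal cost and willingness to pay runs from 0 up to 33.
DWL = ½ × 33 × 31.5 = 519.75.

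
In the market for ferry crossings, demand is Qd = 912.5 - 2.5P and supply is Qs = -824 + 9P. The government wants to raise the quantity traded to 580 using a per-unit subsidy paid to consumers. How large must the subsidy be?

At Q = 580, invert demand for the buyer price: Pb = (912.5 − 580)/2.5 = 133; invert supply for the seller price: Ps = (580 − (-824))/9 = 156.
The subsidy must fill the gap: s = Ps − Pb = 156 − 133 = 23.

Required subsidy s = 23 per unit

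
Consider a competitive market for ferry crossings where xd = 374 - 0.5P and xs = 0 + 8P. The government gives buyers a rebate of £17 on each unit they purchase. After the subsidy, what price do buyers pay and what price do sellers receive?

Pre-subsidy: 374 - 0.5P = 0 + 8P gives P* = 44, x* = 352.
With the rebate, buyers effectively pay Pb = Ps − 17, where Ps is the price sellers receive.
Demand in terms of Ps becomes xd = 374 − 0.5(Ps − 17) = 382.5 - 0.5Ps. Setting this equal to supply: 382.5 - 0.5Ps = 0 + 8Ps, so Ps = 45.
Buyers pay Pb = 45 − 17 = 28; x' = 0 + 8·45 = 360.

Buyers pay £28; sellers receive £45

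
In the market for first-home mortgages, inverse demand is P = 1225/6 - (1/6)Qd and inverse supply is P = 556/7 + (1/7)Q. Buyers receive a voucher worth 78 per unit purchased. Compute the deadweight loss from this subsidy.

Pre-subsidy: 1225/6 - (1/6)Q = 556/7 + (1/7)Q gives Q* = 403 and P* = 137.
With the rebate, buyers effectively pay Pb = Ps − 78, where Ps is the price sellers receive.
On the curves, Pb = 1225/6 - (1/6)Q and Ps = 556/7 + (1/7)Q; the wedge Ps − Pb = 78 gives 556/7 + (1/7)Q − (1225/6 - (1/6)Q) = 78, so Q' = 655.
Then Pb = 1225/6 − (1/6)·655 = 95 and Ps = 556/7 + (1/7)·655 = 173.
The subsidy expands output by 655 − 403 = 252 past the efficient level; on those units the gap between marginal cost and willingness to pay runs from 0 up to 78.
DWL = ½ × 78 × 252 = 9828.

Deadweight loss = 9828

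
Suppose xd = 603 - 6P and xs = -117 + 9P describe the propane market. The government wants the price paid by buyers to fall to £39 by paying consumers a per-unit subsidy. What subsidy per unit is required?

Required subsidy s = £15 per unit

At a buyer price of 39, quantity demanded is 603 − 6·39 = 369.
Sellers supply 369 only when they receive Ps with -117 + 9·Ps = 369, i.e. Ps = 54.
s = Ps − Pb = 54 − 39 = 15.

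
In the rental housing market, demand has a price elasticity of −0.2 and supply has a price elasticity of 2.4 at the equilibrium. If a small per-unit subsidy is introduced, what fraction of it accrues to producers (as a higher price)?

Producer share = 1/13

For a small subsidy around the equilibrium, the benefit split depends on the relative slopes, which at a point are proportional to the elasticities.
Buyer share = εs/(εs + |εd|) = 2.4/(2.4 + 0.2) = 12/13; seller share = |εd|/(εs + |εd|) = 1/13.
So producers capture 1/13 of the subsidy.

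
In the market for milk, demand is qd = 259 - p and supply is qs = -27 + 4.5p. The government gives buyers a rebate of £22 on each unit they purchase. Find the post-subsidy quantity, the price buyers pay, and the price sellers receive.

q' = 225; buyers pay £34; sellers receive £56

Pre-subsidy: 259 - p = -27 + 4.5p gives p* = 52, q* = 207.
With the rebate, buyers effectively pay pb = ps − 22, where ps is the price sellers receive.
Demand in terms of ps becomes qd = 259 − 1(ps − 22) = 281 - ps. Setting this equal to supply: 281 - ps = -27 + 4.5ps, so ps = 56.
Buyers pay pb = 56 − 22 = 34; q' = -27 + 4.5·56 = 225.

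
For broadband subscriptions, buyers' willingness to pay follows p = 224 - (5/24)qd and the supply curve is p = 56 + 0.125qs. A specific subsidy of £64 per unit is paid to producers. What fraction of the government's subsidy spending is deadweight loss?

Pre-subsidy: 224 - (5/24)q = 56 + 0.125q gives q* = 504 and p* = 119.
With the subsidy, sellers receive ps = pb + 64 for each unit, where pb is the price buyers pay.
On the curves, pb = 224 - (5/24)q and ps = 56 + 0.125q; the wedge ps − pb = 64 gives 56 + 0.125q − (224 - (5/24)q) = 64, so q' = 696.
Then pb = 224 − (5/24)·696 = 79 and ps = 56 + 0.125·696 = 143.
ΔCS = ½(504 + 696)(119 − 79) = 24000; ΔPS = ½(504 + 696)(143 − 119) = 14400.
Government spending = 64 × 696 = 44544.
DWL = ½ × 64 × (696 − 504) = 6144; fraction = 6144 / 44544 = 4/29.

DWL / government spending = 4/29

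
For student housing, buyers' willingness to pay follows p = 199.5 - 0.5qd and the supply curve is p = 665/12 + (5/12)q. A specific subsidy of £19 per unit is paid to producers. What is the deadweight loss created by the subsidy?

Deadweight loss = 2166/11

Pre-subsidy: 199.5 - 0.5q = 665/12 + (5/12)q gives q* = 1729/11 and p* = 1330/11.
With the subsidy, sellers receive ps = pb + 19 for each unit, where pb is the price buyers pay.
On the curves, pb = 199.5 - 0.5q and ps = 665/12 + (5/12)q; the wedge ps − pb = 19 gives 665/12 + (5/12)q − (199.5 - 0.5q) = 19, so q' = 1957/11.
Then pb = 199.5 − 0.5·(1957/11) = 1216/11 and ps = 665/12 + (5/12)·(1957/11) = 1425/11.
The subsidy expands output by 1957/11 − 1729/11 = 228/11 past the efficient level; on those units the gap between marginal cost and willingness to pay runs from 0 up to 19.
DWL = ½ × 19 × 228/11 = 2166/11.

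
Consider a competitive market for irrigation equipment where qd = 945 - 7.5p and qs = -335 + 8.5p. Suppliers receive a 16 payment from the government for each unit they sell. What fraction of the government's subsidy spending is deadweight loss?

DWL / government spending = 17/218

Pre-subsidy: 945 - 7.5p = -335 + 8.5p gives p* = 80, q* = 345.
With the subsidy, sellers receive ps = pb + 16 for each unit, where pb is the price buyers pay.
Supply in terms of pb becomes qs = -335 + 8.5(pb + 16) = -199 + 8.5pb. Setting this equal to demand: 945 - 7.5pb = -199 + 8.5pb, so pb = 71.5.
Sellers receive ps = 71.5 + 16 = 87.5; q' = 945 − 7.5·71.5 = 408.75.
ΔCS = ½(345 + 408.75)(80 − 71.5) = 3203.4375; ΔPS = ½(345 + 408.75)(87.5 − 80) = 2826.5625.
Government spending = 16 × 408.75 = 6540.
DWL = ½ × 16 × (408.75 − 345) = 510; fraction = 510 / 6540 = 17/218.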